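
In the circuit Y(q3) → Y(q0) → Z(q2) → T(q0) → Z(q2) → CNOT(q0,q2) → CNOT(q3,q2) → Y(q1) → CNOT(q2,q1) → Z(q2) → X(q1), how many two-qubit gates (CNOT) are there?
3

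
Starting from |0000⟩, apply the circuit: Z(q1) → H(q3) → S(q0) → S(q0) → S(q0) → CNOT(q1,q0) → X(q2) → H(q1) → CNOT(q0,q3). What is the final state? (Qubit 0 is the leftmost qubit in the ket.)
1/2|0010⟩ + 1/2|0011⟩ + 1/2|0110⟩ + 1/2|0111⟩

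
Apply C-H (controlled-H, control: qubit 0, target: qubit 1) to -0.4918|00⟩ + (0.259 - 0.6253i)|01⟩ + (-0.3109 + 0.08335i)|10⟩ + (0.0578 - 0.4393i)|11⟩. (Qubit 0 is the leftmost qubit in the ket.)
-0.4918|00⟩ + (0.259 - 0.6253i)|01⟩ + (-0.179 - 0.2517i)|10⟩ + (-0.2607 + 0.3696i)|11⟩

C-H leaves the control-|0⟩ kets |00⟩, |01⟩ unchanged and applies H to qubit 1 on the control-|1⟩ pair (|10⟩, |11⟩).
H = [[1/√2, 1/√2], [1/√2, -1/√2]].
With a = amp(|10⟩) = (-0.3109 + 0.08335i) and b = amp(|11⟩) = (0.0578 - 0.4393i):
new amp(|10⟩) = (1/√2)·a + (1/√2)·b = (-0.179 - 0.2517i)
new amp(|11⟩) = (1/√2)·a + (-1/√2)·b = (-0.2607 + 0.3696i)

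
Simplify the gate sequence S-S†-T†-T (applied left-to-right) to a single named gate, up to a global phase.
I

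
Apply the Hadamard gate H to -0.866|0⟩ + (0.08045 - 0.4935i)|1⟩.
(-0.5555 - 0.349i)|0⟩ + (-0.6692 + 0.349i)|1⟩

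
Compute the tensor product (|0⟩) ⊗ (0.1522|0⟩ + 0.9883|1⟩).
0.1522|00⟩ + 0.9883|01⟩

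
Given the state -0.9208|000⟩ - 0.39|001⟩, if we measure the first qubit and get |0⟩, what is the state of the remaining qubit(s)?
-0.9208|00⟩ - 0.39|01⟩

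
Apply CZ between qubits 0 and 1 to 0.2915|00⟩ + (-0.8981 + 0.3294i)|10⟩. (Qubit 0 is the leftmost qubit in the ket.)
0.2915|00⟩ + (-0.8981 + 0.3294i)|10⟩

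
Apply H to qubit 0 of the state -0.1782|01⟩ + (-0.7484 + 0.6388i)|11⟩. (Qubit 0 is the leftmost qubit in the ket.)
(-0.6552 + 0.4517i)|01⟩ + (0.4032 - 0.4517i)|11⟩

H on qubit 0 mixes each pair of kets that differ only in qubit 0: amplitudes (a, b) of (|…0…⟩, |…1…⟩) become ((a + b)/√2, (a − b)/√2). Kets absent from the input have amplitude 0.
(|01⟩, |11⟩): (a, b) = (-0.1782, (-0.7484 + 0.6388i)) → ((-0.6552 + 0.4517i), (0.4032 - 0.4517i))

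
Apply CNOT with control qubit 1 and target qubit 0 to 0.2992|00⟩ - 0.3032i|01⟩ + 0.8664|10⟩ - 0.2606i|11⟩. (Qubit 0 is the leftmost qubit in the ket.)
0.2992|00⟩ - 0.2606i|01⟩ + 0.8664|10⟩ - 0.3032i|11⟩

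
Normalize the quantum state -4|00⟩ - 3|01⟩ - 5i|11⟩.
-0.5657|00⟩ - 0.4243|01⟩ - (1/√2)i|11⟩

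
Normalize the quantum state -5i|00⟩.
-i|00⟩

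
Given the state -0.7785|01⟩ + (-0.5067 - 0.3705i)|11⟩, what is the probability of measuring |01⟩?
0.6061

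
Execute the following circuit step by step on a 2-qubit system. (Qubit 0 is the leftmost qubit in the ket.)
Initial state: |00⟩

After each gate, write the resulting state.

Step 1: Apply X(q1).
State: |01⟩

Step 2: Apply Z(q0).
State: |01⟩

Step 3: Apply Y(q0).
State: i|11⟩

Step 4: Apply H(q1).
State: (1/√2)i|10⟩ - (1/√2)i|11⟩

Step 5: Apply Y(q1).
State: -1/√2|10⟩ - 1/√2|11⟩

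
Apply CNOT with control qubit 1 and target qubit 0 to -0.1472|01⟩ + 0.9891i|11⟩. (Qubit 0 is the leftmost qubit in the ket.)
0.9891i|01⟩ - 0.1472|11⟩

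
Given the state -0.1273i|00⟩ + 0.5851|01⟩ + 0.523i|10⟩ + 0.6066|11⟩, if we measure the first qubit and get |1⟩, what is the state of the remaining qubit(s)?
0.653i|0⟩ + 0.7574|1⟩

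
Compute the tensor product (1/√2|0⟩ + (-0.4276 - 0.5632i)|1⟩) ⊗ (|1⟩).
1/√2|01⟩ + (-0.4276 - 0.5632i)|11⟩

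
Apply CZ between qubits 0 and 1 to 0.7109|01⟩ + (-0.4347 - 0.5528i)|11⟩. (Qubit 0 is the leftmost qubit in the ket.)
0.7109|01⟩ + (0.4347 + 0.5528i)|11⟩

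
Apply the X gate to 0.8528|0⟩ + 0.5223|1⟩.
0.5223|0⟩ + 0.8528|1⟩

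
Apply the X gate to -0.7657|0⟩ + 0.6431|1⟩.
0.6431|0⟩ - 0.7657|1⟩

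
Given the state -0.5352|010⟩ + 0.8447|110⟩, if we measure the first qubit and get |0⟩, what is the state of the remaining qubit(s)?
-|10⟩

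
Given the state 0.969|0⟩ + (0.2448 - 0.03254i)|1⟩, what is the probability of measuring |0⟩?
0.939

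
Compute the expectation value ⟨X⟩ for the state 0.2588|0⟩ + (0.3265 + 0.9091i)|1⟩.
0.169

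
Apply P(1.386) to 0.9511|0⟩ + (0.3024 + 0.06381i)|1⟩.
0.9511|0⟩ + (-0.007159 + 0.309i)|1⟩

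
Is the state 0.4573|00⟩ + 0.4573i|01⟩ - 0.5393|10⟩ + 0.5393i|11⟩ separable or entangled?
Entangled

Writing the state as a|00⟩ + b|01⟩ + c|10⟩ + d|11⟩, it is a product state iff ad − bc = 0.
Here (a, b, c, d) = (0.4573, 0.4573i, -0.5393, 0.5393i): ad − bc = (0.4573)(0.5393i) − (0.4573i)(-0.5393) = 0.4932i ≠ 0, so the state is entangled.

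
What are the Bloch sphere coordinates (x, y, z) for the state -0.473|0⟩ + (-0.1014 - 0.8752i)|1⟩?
(0.09592, 0.8279, -0.5525)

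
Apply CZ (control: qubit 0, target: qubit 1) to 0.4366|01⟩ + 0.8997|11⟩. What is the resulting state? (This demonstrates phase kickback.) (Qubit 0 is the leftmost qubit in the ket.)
0.4366|01⟩ - 0.8997|11⟩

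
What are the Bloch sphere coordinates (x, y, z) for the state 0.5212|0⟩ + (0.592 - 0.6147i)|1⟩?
(0.6171, -0.6408, -0.4567)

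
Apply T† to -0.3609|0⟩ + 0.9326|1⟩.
-0.3609|0⟩ + (0.6594 - 0.6594i)|1⟩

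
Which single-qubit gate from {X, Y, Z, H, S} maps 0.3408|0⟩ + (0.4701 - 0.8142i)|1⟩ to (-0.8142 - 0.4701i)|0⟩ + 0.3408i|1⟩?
Y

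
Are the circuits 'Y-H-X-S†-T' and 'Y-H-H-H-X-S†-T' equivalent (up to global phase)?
Yes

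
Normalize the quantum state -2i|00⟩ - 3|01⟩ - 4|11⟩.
-0.3714i|00⟩ - 0.5571|01⟩ - 0.7428|11⟩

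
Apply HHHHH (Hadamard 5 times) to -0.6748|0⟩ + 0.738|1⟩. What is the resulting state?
0.04469|0⟩ - 0.999|1⟩

H² = I, so H^5 = H: a single Hadamard. With (a, b) = (-0.6748, 0.738), H gives ((a + b)/√2, (a − b)/√2) = (0.04469, -0.999).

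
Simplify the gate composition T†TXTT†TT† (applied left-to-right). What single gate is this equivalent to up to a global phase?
X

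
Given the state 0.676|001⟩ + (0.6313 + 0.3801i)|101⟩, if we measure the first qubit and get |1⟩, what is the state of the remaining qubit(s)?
(0.8567 + 0.5158i)|01⟩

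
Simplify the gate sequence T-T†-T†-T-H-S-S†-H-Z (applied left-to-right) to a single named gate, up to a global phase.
Z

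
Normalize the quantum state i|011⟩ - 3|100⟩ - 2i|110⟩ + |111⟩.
0.2582i|011⟩ - 0.7746|100⟩ - 0.5164i|110⟩ + 0.2582|111⟩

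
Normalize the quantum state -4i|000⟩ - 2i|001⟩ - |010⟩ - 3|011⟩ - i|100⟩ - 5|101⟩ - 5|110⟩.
-0.4444i|000⟩ - 0.2222i|001⟩ - 0.1111|010⟩ - 0.3333|011⟩ - 0.1111i|100⟩ - 0.5556|101⟩ - 0.5556|110⟩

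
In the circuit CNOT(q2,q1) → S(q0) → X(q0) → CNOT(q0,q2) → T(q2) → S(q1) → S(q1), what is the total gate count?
7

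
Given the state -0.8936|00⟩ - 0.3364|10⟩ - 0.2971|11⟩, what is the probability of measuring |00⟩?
0.7985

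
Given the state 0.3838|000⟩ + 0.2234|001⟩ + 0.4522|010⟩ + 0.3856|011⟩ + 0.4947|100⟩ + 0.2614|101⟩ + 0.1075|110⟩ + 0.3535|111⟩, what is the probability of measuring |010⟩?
0.2045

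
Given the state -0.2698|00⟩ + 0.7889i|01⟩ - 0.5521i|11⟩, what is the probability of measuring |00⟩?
0.07279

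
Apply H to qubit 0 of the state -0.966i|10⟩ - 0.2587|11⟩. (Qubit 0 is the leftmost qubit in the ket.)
-0.6831i|00⟩ - 0.1829|01⟩ + 0.6831i|10⟩ + 0.1829|11⟩

H on qubit 0 mixes each pair of kets that differ only in qubit 0: amplitudes (a, b) of (|…0…⟩, |…1…⟩) become ((a + b)/√2, (a − b)/√2). Kets absent from the input have amplitude 0.
(|00⟩, |10⟩): (a, b) = (0, -0.966i) → (-0.6831i, 0.6831i)
(|01⟩, |11⟩): (a, b) = (0, -0.2587) → (-0.1829, 0.1829)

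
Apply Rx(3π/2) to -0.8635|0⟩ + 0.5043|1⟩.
(0.6106 - 0.3566i)|0⟩ + (-0.3566 + 0.6106i)|1⟩

Rx(3π/2) = [[cos(θ/2), −i·sin(θ/2)], [−i·sin(θ/2), cos(θ/2)]]; θ = 3π/2, cos(θ/2) ≈ -0.707107, sin(θ/2) ≈ 0.707107.
With a = amp(|0⟩) = -0.8635 and b = amp(|1⟩) = 0.5043:
new amp(|0⟩) = (-0.707107)·a + (-0.707107i)·b = (0.6106 - 0.3566i)
new amp(|1⟩) = (-0.707107i)·a + (-0.707107)·b = (-0.3566 + 0.6106i)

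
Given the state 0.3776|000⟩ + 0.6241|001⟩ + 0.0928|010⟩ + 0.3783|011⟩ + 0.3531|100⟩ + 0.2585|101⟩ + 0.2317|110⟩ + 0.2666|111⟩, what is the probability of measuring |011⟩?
0.1431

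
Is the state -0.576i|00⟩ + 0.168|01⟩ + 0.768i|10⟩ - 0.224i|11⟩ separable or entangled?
Entangled

Writing the state as a|00⟩ + b|01⟩ + c|10⟩ + d|11⟩, it is a product state iff ad − bc = 0.
Here (a, b, c, d) = (-0.576i, 0.168, 0.768i, -0.224i): ad − bc = (-0.576i)(-0.224i) − (0.168)(0.768i) = (-0.129 - 0.129i) ≠ 0, so the state is entangled.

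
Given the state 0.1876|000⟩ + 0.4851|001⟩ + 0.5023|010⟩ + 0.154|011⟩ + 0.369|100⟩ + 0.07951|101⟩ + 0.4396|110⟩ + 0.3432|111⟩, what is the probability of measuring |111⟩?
0.1178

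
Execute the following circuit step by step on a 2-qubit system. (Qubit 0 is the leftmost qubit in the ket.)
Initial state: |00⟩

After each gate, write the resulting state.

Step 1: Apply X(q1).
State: |01⟩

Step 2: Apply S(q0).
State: |01⟩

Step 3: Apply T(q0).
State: |01⟩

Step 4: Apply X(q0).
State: |11⟩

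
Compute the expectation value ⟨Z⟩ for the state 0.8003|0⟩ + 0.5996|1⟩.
0.281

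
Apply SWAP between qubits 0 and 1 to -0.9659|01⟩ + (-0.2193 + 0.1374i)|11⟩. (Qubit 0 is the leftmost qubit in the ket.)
-0.9659|10⟩ + (-0.2193 + 0.1374i)|11⟩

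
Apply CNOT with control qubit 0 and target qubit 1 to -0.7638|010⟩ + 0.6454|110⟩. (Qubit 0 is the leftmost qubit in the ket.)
-0.7638|010⟩ + 0.6454|100⟩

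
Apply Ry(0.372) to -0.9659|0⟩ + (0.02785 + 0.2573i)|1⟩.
(-0.9544 - 0.04758i)|0⟩ + (-0.1513 + 0.2529i)|1⟩

Ry(0.372) = [[cos(θ/2), −sin(θ/2)], [sin(θ/2), cos(θ/2)]]; θ = 0.372, cos(θ/2) ≈ 0.982752, sin(θ/2) ≈ 0.184929.
With a = amp(|0⟩) = -0.9659 and b = amp(|1⟩) = (0.02785 + 0.2573i):
new amp(|0⟩) = (0.982752)·a + (-0.184929)·b = (-0.9544 - 0.04758i)
new amp(|1⟩) = (0.184929)·a + (0.982752)·b = (-0.1513 + 0.2529i)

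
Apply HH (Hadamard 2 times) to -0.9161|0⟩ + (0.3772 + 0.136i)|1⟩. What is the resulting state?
-0.9161|0⟩ + (0.3772 + 0.136i)|1⟩

H² = I, so an even number of Hadamards cancels: H^2 = I and the state is unchanged.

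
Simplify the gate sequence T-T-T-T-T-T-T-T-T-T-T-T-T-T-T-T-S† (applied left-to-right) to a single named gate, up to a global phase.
S†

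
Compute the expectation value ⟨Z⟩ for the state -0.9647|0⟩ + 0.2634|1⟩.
0.8613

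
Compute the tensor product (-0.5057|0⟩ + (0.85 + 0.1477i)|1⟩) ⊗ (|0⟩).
-0.5057|00⟩ + (0.85 + 0.1477i)|10⟩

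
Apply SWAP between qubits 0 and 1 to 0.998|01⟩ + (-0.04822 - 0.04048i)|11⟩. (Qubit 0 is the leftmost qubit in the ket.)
0.998|10⟩ + (-0.04822 - 0.04048i)|11⟩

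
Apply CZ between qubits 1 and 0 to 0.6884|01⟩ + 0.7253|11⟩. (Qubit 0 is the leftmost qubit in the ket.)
0.6884|01⟩ - 0.7253|11⟩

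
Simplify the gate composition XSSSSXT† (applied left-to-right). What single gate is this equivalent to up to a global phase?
T†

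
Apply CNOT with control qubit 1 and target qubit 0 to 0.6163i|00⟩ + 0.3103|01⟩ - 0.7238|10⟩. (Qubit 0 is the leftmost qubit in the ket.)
0.6163i|00⟩ - 0.7238|10⟩ + 0.3103|11⟩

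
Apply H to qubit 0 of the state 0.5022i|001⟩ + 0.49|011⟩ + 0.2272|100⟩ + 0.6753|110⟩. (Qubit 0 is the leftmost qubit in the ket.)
0.1607|000⟩ + 0.3551i|001⟩ + 0.4775|010⟩ + 0.3465|011⟩ - 0.1607|100⟩ + 0.3551i|101⟩ - 0.4775|110⟩ + 0.3465|111⟩

H on qubit 0 mixes each pair of kets that differ only in qubit 0: amplitudes (a, b) of (|…0…⟩, |…1…⟩) become ((a + b)/√2, (a − b)/√2). Kets absent from the input have amplitude 0.
(|000⟩, |100⟩): (a, b) = (0, 0.2272) → (0.1607, -0.1607)
(|001⟩, |101⟩): (a, b) = (0.5022i, 0) → (0.3551i, 0.3551i)
(|010⟩, |110⟩): (a, b) = (0, 0.6753) → (0.4775, -0.4775)
(|011⟩, |111⟩): (a, b) = (0.49, 0) → (0.3465, 0.3465)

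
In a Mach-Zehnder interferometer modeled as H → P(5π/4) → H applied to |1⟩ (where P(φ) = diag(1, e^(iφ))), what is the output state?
(0.8536 + (1/√8)i)|0⟩ + (0.1464 - (1/√8)i)|1⟩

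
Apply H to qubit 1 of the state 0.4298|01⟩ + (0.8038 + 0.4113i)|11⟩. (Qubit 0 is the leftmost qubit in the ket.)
0.3039|00⟩ - 0.3039|01⟩ + (0.5684 + 0.2908i)|10⟩ + (-0.5684 - 0.2908i)|11⟩

H on qubit 1 mixes each pair of kets that differ only in qubit 1: amplitudes (a, b) of (|…0…⟩, |…1…⟩) become ((a + b)/√2, (a − b)/√2). Kets absent from the input have amplitude 0.
(|00⟩, |01⟩): (a, b) = (0, 0.4298) → (0.3039, -0.3039)
(|10⟩, |11⟩): (a, b) = (0, (0.8038 + 0.4113i)) → ((0.5684 + 0.2908i), (-0.5684 - 0.2908i))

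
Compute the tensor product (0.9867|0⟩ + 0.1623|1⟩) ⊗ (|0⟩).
0.9867|00⟩ + 0.1623|10⟩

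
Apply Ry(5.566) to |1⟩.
-0.351|0⟩ - 0.9364|1⟩

Ry(5.566) = [[cos(θ/2), −sin(θ/2)], [sin(θ/2), cos(θ/2)]]; θ = 5.566, cos(θ/2) ≈ -0.936392, sin(θ/2) ≈ 0.350957.
With a = amp(|0⟩) = 0 and b = amp(|1⟩) = 1:
new amp(|0⟩) = (-0.936392)·a + (-0.350957)·b = -0.351
new amp(|1⟩) = (0.350957)·a + (-0.936392)·b = -0.9364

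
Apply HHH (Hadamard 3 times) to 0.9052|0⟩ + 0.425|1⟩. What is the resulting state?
0.9406|0⟩ + 0.3396|1⟩

H² = I, so H^3 = H: a single Hadamard. With (a, b) = (0.9052, 0.425), H gives ((a + b)/√2, (a − b)/√2) = (0.9406, 0.3396).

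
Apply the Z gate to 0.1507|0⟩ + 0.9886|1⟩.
0.1507|0⟩ - 0.9886|1⟩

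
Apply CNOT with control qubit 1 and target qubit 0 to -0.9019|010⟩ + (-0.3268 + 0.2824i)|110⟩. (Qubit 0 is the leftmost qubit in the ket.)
(-0.3268 + 0.2824i)|010⟩ - 0.9019|110⟩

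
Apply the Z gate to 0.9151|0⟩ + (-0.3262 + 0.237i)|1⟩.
0.9151|0⟩ + (0.3262 - 0.237i)|1⟩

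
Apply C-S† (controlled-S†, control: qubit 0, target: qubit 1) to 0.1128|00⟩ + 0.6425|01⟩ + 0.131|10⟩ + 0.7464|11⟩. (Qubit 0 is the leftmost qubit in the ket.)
0.1128|00⟩ + 0.6425|01⟩ + 0.131|10⟩ - 0.7464i|11⟩

C-S† leaves the control-|0⟩ kets |00⟩, |01⟩ unchanged and applies S† to qubit 1 on the control-|1⟩ pair (|10⟩, |11⟩).
S† = [[1, 0], [0, -i]].
With a = amp(|10⟩) = 0.131 and b = amp(|11⟩) = 0.7464:
new amp(|10⟩) = (1)·a = 0.131
new amp(|11⟩) = (-i)·b = -0.7464i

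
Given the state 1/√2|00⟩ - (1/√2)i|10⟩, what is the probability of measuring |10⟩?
1/2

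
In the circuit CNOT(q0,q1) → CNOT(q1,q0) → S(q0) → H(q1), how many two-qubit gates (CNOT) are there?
2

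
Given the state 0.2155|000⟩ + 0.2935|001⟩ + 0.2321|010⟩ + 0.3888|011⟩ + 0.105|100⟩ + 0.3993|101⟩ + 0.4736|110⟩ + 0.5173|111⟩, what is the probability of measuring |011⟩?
0.1512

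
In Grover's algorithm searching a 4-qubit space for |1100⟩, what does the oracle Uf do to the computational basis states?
Uf|x⟩ = -|x⟩ if x = 1100, else |x⟩ (phase flip on target)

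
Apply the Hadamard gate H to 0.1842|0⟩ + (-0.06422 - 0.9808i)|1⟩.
(0.08484 - 0.6935i)|0⟩ + (0.1757 + 0.6935i)|1⟩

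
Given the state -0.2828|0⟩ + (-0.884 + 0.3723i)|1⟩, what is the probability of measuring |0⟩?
0.07998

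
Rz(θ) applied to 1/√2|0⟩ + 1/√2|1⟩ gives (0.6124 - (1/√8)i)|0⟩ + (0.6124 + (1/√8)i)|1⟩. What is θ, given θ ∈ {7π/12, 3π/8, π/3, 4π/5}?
π/3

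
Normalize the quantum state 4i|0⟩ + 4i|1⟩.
(1/√2)i|0⟩ + (1/√2)i|1⟩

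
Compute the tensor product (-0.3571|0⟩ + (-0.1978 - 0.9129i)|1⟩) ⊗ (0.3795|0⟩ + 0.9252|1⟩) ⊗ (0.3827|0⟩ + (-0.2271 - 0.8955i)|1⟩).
-0.05186|000⟩ + (0.03078 + 0.1214i)|001⟩ - 0.1264|010⟩ + (0.07503 + 0.2959i)|011⟩ + (-0.02873 - 0.1326i)|100⟩ + (-0.2932 + 0.1459i)|101⟩ + (-0.07004 - 0.3232i)|110⟩ + (-0.7148 + 0.3557i)|111⟩

amp(|b₁b₂…⟩) = product of the factor amplitudes for bits b₁, b₂, …; only kets whose every factor amplitude is nonzero survive.
|000⟩: (-0.3571)(0.3795)(0.3827) = -0.05186
|001⟩: (-0.3571)(0.3795)(-0.2271 - 0.8955i) = (0.03078 + 0.1214i)
|010⟩: (-0.3571)(0.9252)(0.3827) = -0.1264
|011⟩: (-0.3571)(0.9252)(-0.2271 - 0.8955i) = (0.07503 + 0.2959i)
|100⟩: (-0.1978 - 0.9129i)(0.3795)(0.3827) = (-0.02873 - 0.1326i)
|101⟩: (-0.1978 - 0.9129i)(0.3795)(-0.2271 - 0.8955i) = (-0.2932 + 0.1459i)
|110⟩: (-0.1978 - 0.9129i)(0.9252)(0.3827) = (-0.07004 - 0.3232i)
|111⟩: (-0.1978 - 0.9129i)(0.9252)(-0.2271 - 0.8955i) = (-0.7148 + 0.3557i)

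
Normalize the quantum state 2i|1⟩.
i|1⟩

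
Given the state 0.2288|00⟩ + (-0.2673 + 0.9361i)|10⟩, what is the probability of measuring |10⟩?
0.9477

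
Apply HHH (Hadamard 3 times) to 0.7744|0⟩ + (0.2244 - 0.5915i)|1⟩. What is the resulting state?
(0.7063 - 0.4183i)|0⟩ + (0.3889 + 0.4183i)|1⟩

H² = I, so H^3 = H: a single Hadamard. With (a, b) = (0.7744, (0.2244 - 0.5915i)), H gives ((a + b)/√2, (a − b)/√2) = ((0.7063 - 0.4183i), (0.3889 + 0.4183i)).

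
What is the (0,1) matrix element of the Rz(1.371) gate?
0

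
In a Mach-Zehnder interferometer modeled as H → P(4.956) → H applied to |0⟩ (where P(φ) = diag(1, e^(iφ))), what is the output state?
(0.6206 - 0.4852i)|0⟩ + (0.3794 + 0.4852i)|1⟩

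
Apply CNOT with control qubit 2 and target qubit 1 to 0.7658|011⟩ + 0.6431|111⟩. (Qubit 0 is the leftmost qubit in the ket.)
0.7658|001⟩ + 0.6431|101⟩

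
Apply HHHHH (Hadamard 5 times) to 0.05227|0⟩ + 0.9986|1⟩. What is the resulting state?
0.7431|0⟩ - 0.6692|1⟩

H² = I, so H^5 = H: a single Hadamard. With (a, b) = (0.05227, 0.9986), H gives ((a + b)/√2, (a − b)/√2) = (0.7431, -0.6692).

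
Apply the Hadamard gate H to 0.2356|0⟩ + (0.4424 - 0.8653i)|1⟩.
(0.4794 - 0.6119i)|0⟩ + (-0.1462 + 0.6119i)|1⟩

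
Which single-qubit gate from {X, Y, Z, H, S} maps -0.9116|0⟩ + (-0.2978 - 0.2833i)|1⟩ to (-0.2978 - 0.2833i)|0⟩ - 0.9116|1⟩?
X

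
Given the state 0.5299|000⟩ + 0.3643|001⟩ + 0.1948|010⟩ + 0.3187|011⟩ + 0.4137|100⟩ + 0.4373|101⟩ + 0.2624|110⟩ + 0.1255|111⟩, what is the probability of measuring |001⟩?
0.1327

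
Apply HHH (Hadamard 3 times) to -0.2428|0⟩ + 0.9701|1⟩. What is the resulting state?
0.5143|0⟩ - 0.8576|1⟩

H² = I, so H^3 = H: a single Hadamard. With (a, b) = (-0.2428, 0.9701), H gives ((a + b)/√2, (a − b)/√2) = (0.5143, -0.8576).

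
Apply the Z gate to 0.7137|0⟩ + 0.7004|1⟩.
0.7137|0⟩ - 0.7004|1⟩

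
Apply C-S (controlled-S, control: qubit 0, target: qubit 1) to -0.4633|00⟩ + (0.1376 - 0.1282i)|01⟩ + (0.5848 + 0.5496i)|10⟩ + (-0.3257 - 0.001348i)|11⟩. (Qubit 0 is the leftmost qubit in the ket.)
-0.4633|00⟩ + (0.1376 - 0.1282i)|01⟩ + (0.5848 + 0.5496i)|10⟩ + (0.001348 - 0.3257i)|11⟩

C-S leaves the control-|0⟩ kets |00⟩, |01⟩ unchanged and applies S to qubit 1 on the control-|1⟩ pair (|10⟩, |11⟩).
S = [[1, 0], [0, i]].
With a = amp(|10⟩) = (0.5848 + 0.5496i) and b = amp(|11⟩) = (-0.3257 - 0.001348i):
new amp(|10⟩) = (1)·a = (0.5848 + 0.5496i)
new amp(|11⟩) = (i)·b = (0.001348 - 0.3257i)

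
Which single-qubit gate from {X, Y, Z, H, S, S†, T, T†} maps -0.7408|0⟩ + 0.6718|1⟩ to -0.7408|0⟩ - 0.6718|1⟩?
Z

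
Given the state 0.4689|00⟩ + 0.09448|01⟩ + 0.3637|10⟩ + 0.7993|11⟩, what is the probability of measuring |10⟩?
0.1323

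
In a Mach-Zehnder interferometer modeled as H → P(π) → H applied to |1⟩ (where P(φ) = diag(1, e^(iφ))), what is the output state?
|0⟩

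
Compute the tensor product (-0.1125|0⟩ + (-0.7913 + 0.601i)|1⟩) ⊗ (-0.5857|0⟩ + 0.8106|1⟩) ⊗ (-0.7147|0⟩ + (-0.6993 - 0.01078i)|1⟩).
-0.04709|000⟩ + (-0.04608 - 0.0007103i)|001⟩ + 0.06518|010⟩ + (0.06377 + 0.0009831i)|011⟩ + (-0.3312 + 0.2516i)|100⟩ + (-0.3279 + 0.2412i)|101⟩ + (0.4584 - 0.3482i)|110⟩ + (0.4538 - 0.3338i)|111⟩

amp(|b₁b₂…⟩) = product of the factor amplitudes for bits b₁, b₂, …; only kets whose every factor amplitude is nonzero survive.
|000⟩: (-0.1125)(-0.5857)(-0.7147) = -0.04709
|001⟩: (-0.1125)(-0.5857)(-0.6993 - 0.01078i) = (-0.04608 - 0.0007103i)
|010⟩: (-0.1125)(0.8106)(-0.7147) = 0.06518
|011⟩: (-0.1125)(0.8106)(-0.6993 - 0.01078i) = (0.06377 + 0.0009831i)
|100⟩: (-0.7913 + 0.601i)(-0.5857)(-0.7147) = (-0.3312 + 0.2516i)
|101⟩: (-0.7913 + 0.601i)(-0.5857)(-0.6993 - 0.01078i) = (-0.3279 + 0.2412i)
|110⟩: (-0.7913 + 0.601i)(0.8106)(-0.7147) = (0.4584 - 0.3482i)
|111⟩: (-0.7913 + 0.601i)(0.8106)(-0.6993 - 0.01078i) = (0.4538 - 0.3338i)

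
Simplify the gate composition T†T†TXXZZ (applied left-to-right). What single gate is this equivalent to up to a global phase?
T†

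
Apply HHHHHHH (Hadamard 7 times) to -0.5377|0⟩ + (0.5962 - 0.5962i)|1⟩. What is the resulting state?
(0.04137 - 0.4216i)|0⟩ + (-0.8018 + 0.4216i)|1⟩

H² = I, so H^7 = H: a single Hadamard. With (a, b) = (-0.5377, (0.5962 - 0.5962i)), H gives ((a + b)/√2, (a − b)/√2) = ((0.04137 - 0.4216i), (-0.8018 + 0.4216i)).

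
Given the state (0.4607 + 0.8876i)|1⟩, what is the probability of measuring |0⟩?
0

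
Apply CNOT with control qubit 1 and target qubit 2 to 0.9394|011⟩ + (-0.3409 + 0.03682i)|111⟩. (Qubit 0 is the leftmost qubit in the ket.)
0.9394|010⟩ + (-0.3409 + 0.03682i)|110⟩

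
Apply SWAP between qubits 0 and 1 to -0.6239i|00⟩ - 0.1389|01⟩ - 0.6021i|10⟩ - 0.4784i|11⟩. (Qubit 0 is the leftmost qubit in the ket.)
-0.6239i|00⟩ - 0.6021i|01⟩ - 0.1389|10⟩ - 0.4784i|11⟩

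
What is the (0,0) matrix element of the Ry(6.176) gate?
-0.9986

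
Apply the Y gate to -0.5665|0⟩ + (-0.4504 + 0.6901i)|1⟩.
(0.6901 + 0.4504i)|0⟩ - 0.5665i|1⟩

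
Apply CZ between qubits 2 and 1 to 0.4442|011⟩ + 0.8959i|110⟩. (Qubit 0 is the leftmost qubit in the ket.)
-0.4442|011⟩ + 0.8959i|110⟩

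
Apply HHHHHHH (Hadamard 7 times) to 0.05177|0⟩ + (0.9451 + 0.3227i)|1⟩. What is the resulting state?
(0.7049 + 0.2282i)|0⟩ + (-0.6317 - 0.2282i)|1⟩

H² = I, so H^7 = H: a single Hadamard. With (a, b) = (0.05177, (0.9451 + 0.3227i)), H gives ((a + b)/√2, (a − b)/√2) = ((0.7049 + 0.2282i), (-0.6317 - 0.2282i)).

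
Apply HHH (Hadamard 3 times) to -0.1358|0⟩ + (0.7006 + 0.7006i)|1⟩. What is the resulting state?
(0.3994 + 0.4954i)|0⟩ + (-0.5914 - 0.4954i)|1⟩

H² = I, so H^3 = H: a single Hadamard. With (a, b) = (-0.1358, (0.7006 + 0.7006i)), H gives ((a + b)/√2, (a − b)/√2) = ((0.3994 + 0.4954i), (-0.5914 - 0.4954i)).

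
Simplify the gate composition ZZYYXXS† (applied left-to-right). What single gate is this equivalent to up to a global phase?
S†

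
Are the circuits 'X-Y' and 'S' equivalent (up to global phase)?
No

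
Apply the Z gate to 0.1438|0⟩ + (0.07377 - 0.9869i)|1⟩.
0.1438|0⟩ + (-0.07377 + 0.9869i)|1⟩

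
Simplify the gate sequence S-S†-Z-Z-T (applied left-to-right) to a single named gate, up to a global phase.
T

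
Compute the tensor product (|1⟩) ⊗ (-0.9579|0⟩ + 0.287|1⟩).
-0.9579|10⟩ + 0.287|11⟩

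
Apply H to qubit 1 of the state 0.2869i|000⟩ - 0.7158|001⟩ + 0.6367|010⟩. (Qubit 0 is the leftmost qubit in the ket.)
(0.4502 + 0.2029i)|000⟩ - 0.5061|001⟩ + (-0.4502 + 0.2029i)|010⟩ - 0.5061|011⟩

H on qubit 1 mixes each pair of kets that differ only in qubit 1: amplitudes (a, b) of (|…0…⟩, |…1…⟩) become ((a + b)/√2, (a − b)/√2). Kets absent from the input have amplitude 0.
(|000⟩, |010⟩): (a, b) = (0.2869i, 0.6367) → ((0.4502 + 0.2029i), (-0.4502 + 0.2029i))
(|001⟩, |011⟩): (a, b) = (-0.7158, 0) → (-0.5061, -0.5061)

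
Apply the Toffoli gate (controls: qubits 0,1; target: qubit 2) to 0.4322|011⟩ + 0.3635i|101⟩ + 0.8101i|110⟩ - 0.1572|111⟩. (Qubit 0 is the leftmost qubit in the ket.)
0.4322|011⟩ + 0.3635i|101⟩ - 0.1572|110⟩ + 0.8101i|111⟩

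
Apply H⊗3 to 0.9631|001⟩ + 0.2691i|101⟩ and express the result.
(0.3405 + 0.09514i)|000⟩ + (-0.3405 - 0.09514i)|001⟩ + (0.3405 + 0.09514i)|010⟩ + (-0.3405 - 0.09514i)|011⟩ + (0.3405 - 0.09514i)|100⟩ + (-0.3405 + 0.09514i)|101⟩ + (0.3405 - 0.09514i)|110⟩ + (-0.3405 + 0.09514i)|111⟩

H⊗3 gives amp(|y⟩) = (1/2√2) Σ_x (−1)^(x·y) amp(|x⟩), where x·y is the number of positions in which both x and y have a 1.
|000⟩: (0.9631 + 0.2691i)/(2√2) = (0.3405 + 0.09514i)
|001⟩: (-0.9631 - 0.2691i)/(2√2) = (-0.3405 - 0.09514i)
|010⟩: (0.9631 + 0.2691i)/(2√2) = (0.3405 + 0.09514i)
|011⟩: (-0.9631 - 0.2691i)/(2√2) = (-0.3405 - 0.09514i)
|100⟩: (0.9631 - 0.2691i)/(2√2) = (0.3405 - 0.09514i)
|101⟩: (-0.9631 + 0.2691i)/(2√2) = (-0.3405 + 0.09514i)
|110⟩: (0.9631 - 0.2691i)/(2√2) = (0.3405 - 0.09514i)
|111⟩: (-0.9631 + 0.2691i)/(2√2) = (-0.3405 + 0.09514i)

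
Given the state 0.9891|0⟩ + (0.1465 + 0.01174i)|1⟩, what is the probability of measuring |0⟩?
0.9783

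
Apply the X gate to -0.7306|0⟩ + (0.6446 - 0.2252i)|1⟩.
(0.6446 - 0.2252i)|0⟩ - 0.7306|1⟩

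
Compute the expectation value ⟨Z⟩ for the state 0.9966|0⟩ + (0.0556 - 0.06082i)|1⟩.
0.9864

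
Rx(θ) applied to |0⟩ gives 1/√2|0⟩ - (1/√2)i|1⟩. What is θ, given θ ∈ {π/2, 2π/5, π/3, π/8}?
π/2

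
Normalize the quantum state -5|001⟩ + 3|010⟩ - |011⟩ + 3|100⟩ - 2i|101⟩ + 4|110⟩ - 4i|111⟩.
-0.559|001⟩ + 0.3354|010⟩ - 0.1118|011⟩ + 0.3354|100⟩ - 0.2236i|101⟩ + 1/√5|110⟩ - (1/√5)i|111⟩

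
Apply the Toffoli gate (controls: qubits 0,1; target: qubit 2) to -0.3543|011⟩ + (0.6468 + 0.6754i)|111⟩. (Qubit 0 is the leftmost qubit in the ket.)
-0.3543|011⟩ + (0.6468 + 0.6754i)|110⟩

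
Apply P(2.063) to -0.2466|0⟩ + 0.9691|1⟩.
-0.2466|0⟩ + (-0.458 + 0.8541i)|1⟩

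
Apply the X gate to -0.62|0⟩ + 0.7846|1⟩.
0.7846|0⟩ - 0.62|1⟩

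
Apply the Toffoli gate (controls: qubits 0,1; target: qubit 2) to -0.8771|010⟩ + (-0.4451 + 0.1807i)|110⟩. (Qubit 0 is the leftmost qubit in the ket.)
-0.8771|010⟩ + (-0.4451 + 0.1807i)|111⟩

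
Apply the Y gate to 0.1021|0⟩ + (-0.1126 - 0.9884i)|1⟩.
(-0.9884 + 0.1126i)|0⟩ + 0.1021i|1⟩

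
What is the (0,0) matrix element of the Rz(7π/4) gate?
(-0.9239 - 0.3827i)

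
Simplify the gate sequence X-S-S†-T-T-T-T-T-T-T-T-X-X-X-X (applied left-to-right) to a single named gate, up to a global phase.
X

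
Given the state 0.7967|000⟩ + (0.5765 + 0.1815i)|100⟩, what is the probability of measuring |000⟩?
0.6347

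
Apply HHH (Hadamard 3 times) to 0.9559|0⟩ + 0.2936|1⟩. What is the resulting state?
0.8835|0⟩ + 0.4683|1⟩

H² = I, so H^3 = H: a single Hadamard. With (a, b) = (0.9559, 0.2936), H gives ((a + b)/√2, (a − b)/√2) = (0.8835, 0.4683).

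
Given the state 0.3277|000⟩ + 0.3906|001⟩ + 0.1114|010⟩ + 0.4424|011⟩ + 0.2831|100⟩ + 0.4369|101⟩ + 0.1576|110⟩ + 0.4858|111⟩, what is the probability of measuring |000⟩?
0.1074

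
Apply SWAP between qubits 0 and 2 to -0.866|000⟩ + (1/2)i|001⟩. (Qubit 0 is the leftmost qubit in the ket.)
-0.866|000⟩ + (1/2)i|100⟩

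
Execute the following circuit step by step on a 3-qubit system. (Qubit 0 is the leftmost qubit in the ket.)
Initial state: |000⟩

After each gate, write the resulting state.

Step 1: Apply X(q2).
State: |001⟩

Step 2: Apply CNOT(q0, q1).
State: |001⟩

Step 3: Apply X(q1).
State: |011⟩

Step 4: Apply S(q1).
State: i|011⟩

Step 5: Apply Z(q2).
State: -i|011⟩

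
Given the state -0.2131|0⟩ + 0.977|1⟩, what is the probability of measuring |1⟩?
0.9545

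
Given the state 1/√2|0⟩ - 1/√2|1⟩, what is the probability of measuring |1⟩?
1/2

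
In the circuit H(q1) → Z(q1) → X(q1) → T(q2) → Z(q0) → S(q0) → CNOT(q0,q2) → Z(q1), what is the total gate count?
8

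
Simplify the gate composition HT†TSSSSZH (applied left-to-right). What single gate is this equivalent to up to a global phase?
X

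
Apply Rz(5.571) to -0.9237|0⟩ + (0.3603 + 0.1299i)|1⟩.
(0.8658 + 0.322i)|0⟩ + (-0.383 + 0.003855i)|1⟩

Rz(5.571) = [[e^(−iθ/2), 0], [0, e^(iθ/2)]] with e^(±iθ/2) = cos(θ/2) ± i·sin(θ/2); θ = 5.571, cos(θ/2) ≈ -0.937266, sin(θ/2) ≈ 0.348615.
With a = amp(|0⟩) = -0.9237 and b = amp(|1⟩) = (0.3603 + 0.1299i):
new amp(|0⟩) = (-0.937266 - 0.348615i)·a = (0.8658 + 0.322i)
new amp(|1⟩) = (-0.937266 + 0.348615i)·b = (-0.383 + 0.003855i)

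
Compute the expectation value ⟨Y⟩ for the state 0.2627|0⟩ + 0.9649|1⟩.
0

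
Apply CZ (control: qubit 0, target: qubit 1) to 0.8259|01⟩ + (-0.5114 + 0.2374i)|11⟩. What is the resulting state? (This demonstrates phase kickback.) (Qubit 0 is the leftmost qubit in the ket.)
0.8259|01⟩ + (0.5114 - 0.2374i)|11⟩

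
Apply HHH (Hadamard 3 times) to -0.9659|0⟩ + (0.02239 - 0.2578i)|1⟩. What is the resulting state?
(-0.6672 - 0.1823i)|0⟩ + (-0.6988 + 0.1823i)|1⟩

H² = I, so H^3 = H: a single Hadamard. With (a, b) = (-0.9659, (0.02239 - 0.2578i)), H gives ((a + b)/√2, (a − b)/√2) = ((-0.6672 - 0.1823i), (-0.6988 + 0.1823i)).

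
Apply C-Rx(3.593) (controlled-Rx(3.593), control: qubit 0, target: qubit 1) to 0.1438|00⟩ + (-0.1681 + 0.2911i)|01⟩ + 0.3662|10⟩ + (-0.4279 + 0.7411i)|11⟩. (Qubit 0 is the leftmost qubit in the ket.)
0.1438|00⟩ + (-0.1681 + 0.2911i)|01⟩ + (0.6404 + 0.417i)|10⟩ + (0.09576 - 0.5228i)|11⟩

C-Rx(3.593) leaves the control-|0⟩ kets |00⟩, |01⟩ unchanged and applies Rx(3.593) to qubit 1 on the control-|1⟩ pair (|10⟩, |11⟩).
Rx(3.593) = [[cos(θ/2), −i·sin(θ/2)], [−i·sin(θ/2), cos(θ/2)]]; θ = 3.593, cos(θ/2) ≈ -0.223792, sin(θ/2) ≈ 0.974637.
With a = amp(|10⟩) = 0.3662 and b = amp(|11⟩) = (-0.4279 + 0.7411i):
new amp(|10⟩) = (-0.223792)·a + (-0.974637i)·b = (0.6404 + 0.417i)
new amp(|11⟩) = (-0.974637i)·a + (-0.223792)·b = (0.09576 - 0.5228i)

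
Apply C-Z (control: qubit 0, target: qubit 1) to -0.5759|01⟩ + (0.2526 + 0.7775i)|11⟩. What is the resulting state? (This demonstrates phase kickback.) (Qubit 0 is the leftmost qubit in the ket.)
-0.5759|01⟩ + (-0.2526 - 0.7775i)|11⟩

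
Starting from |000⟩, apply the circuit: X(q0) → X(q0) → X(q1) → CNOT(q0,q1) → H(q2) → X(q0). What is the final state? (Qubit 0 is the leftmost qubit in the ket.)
1/√2|110⟩ + 1/√2|111⟩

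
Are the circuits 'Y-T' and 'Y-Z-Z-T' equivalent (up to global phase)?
Yes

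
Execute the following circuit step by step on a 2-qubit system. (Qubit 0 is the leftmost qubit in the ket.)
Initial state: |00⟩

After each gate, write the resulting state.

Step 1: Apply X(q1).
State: |01⟩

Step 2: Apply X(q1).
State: |00⟩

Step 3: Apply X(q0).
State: |10⟩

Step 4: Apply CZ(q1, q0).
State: |10⟩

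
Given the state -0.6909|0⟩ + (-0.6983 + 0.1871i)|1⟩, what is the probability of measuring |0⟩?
0.4773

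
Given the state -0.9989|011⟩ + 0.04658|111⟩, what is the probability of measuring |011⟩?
0.9978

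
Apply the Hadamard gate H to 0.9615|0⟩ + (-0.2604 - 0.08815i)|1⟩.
(0.4958 - 0.06233i)|0⟩ + (0.864 + 0.06233i)|1⟩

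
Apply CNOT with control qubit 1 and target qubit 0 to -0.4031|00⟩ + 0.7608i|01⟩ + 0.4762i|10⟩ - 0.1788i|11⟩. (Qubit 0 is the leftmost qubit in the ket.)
-0.4031|00⟩ - 0.1788i|01⟩ + 0.4762i|10⟩ + 0.7608i|11⟩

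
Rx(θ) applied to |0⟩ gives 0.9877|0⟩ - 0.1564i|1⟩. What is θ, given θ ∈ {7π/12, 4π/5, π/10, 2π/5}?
π/10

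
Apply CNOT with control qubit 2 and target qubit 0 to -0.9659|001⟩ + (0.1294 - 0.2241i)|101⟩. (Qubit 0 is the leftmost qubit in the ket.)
(0.1294 - 0.2241i)|001⟩ - 0.9659|101⟩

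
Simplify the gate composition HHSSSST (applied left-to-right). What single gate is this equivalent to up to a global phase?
T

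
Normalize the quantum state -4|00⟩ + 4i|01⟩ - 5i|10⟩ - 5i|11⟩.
-0.4417|00⟩ + 0.4417i|01⟩ - 0.5522i|10⟩ - 0.5522i|11⟩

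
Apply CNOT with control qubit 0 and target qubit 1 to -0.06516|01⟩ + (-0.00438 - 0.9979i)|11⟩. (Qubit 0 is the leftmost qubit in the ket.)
-0.06516|01⟩ + (-0.00438 - 0.9979i)|10⟩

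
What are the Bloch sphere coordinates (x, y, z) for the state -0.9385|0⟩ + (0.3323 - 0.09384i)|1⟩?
(-0.6237, 0.1761, 0.7616)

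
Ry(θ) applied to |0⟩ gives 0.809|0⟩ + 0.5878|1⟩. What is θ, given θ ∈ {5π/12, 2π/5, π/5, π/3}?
2π/5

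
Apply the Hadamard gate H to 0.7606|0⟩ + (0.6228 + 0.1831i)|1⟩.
(0.9782 + 0.1295i)|0⟩ + (0.09744 - 0.1295i)|1⟩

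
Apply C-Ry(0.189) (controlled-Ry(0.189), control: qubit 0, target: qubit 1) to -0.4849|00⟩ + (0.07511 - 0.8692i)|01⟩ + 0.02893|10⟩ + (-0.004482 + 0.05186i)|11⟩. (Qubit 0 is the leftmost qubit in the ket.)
-0.4849|00⟩ + (0.07511 - 0.8692i)|01⟩ + (0.02922 - 0.004893i)|10⟩ + (-0.001732 + 0.05163i)|11⟩

C-Ry(0.189) leaves the control-|0⟩ kets |00⟩, |01⟩ unchanged and applies Ry(0.189) to qubit 1 on the control-|1⟩ pair (|10⟩, |11⟩).
Ry(0.189) = [[cos(θ/2), −sin(θ/2)], [sin(θ/2), cos(θ/2)]]; θ = 0.189, cos(θ/2) ≈ 0.995538, sin(θ/2) ≈ 0.0943594.
With a = amp(|10⟩) = 0.02893 and b = amp(|11⟩) = (-0.004482 + 0.05186i):
new amp(|10⟩) = (0.995538)·a + (-0.0943594)·b = (0.02922 - 0.004893i)
new amp(|11⟩) = (0.0943594)·a + (0.995538)·b = (-0.001732 + 0.05163i)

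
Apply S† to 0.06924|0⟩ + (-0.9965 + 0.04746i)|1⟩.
0.06924|0⟩ + (0.04746 + 0.9965i)|1⟩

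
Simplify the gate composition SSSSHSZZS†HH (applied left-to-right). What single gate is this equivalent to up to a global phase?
H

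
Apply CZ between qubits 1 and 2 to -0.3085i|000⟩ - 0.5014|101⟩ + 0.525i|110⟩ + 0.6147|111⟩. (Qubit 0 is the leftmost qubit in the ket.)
-0.3085i|000⟩ - 0.5014|101⟩ + 0.525i|110⟩ - 0.6147|111⟩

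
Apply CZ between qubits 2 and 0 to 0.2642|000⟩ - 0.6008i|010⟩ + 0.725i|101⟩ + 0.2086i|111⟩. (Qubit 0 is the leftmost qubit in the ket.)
0.2642|000⟩ - 0.6008i|010⟩ - 0.725i|101⟩ - 0.2086i|111⟩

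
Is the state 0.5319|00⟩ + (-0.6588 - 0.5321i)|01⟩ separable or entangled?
Separable

Writing the state as a|00⟩ + b|01⟩ + c|10⟩ + d|11⟩, it is a product state iff ad − bc = 0.
Here (a, b, c, d) = (0.5319, (-0.6588 - 0.5321i), 0, 0): ad − bc = (0.5319)(0) − (-0.6588 - 0.5321i)(0) = 0, so the state is separable.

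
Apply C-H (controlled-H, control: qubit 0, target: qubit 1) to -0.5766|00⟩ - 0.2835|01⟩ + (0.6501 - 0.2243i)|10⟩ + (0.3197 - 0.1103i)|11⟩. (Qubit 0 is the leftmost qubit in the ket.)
-0.5766|00⟩ - 0.2835|01⟩ + (0.6858 - 0.2366i)|10⟩ + (0.2336 - 0.08061i)|11⟩

C-H leaves the control-|0⟩ kets |00⟩, |01⟩ unchanged and applies H to qubit 1 on the control-|1⟩ pair (|10⟩, |11⟩).
H = [[1/√2, 1/√2], [1/√2, -1/√2]].
With a = amp(|10⟩) = (0.6501 - 0.2243i) and b = amp(|11⟩) = (0.3197 - 0.1103i):
new amp(|10⟩) = (1/√2)·a + (1/√2)·b = (0.6858 - 0.2366i)
new amp(|11⟩) = (1/√2)·a + (-1/√2)·b = (0.2336 - 0.08061i)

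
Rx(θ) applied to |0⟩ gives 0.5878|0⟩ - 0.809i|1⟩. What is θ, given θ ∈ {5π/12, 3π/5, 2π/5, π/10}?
3π/5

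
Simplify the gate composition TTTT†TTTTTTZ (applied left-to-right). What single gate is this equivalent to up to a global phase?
Z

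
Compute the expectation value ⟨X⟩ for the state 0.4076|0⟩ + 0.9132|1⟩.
0.7444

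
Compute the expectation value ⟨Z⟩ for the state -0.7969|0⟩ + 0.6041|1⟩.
0.2701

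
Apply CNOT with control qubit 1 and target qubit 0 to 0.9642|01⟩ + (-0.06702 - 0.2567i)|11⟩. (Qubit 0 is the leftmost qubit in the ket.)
(-0.06702 - 0.2567i)|01⟩ + 0.9642|11⟩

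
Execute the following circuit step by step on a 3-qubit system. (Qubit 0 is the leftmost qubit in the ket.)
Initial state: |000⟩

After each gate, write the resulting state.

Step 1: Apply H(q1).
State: 1/√2|000⟩ + 1/√2|010⟩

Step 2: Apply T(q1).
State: 1/√2|000⟩ + (1/2 + (1/2)i)|010⟩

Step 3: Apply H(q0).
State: 1/2|000⟩ + (1/√8 + (1/√8)i)|010⟩ + 1/2|100⟩ + (1/√8 + (1/√8)i)|110⟩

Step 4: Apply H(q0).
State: 1/√2|000⟩ + (1/2 + (1/2)i)|010⟩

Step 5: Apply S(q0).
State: 1/√2|000⟩ + (1/2 + (1/2)i)|010⟩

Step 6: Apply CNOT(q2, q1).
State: 1/√2|000⟩ + (1/2 + (1/2)i)|010⟩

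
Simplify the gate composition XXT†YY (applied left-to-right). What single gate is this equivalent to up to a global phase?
T†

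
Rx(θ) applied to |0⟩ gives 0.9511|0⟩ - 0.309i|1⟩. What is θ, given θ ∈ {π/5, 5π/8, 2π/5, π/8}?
π/5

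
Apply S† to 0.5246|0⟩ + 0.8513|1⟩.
0.5246|0⟩ - 0.8513i|1⟩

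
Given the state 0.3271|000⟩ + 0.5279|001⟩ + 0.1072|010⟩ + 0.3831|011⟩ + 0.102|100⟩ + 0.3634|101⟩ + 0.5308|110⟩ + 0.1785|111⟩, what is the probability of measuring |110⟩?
0.2817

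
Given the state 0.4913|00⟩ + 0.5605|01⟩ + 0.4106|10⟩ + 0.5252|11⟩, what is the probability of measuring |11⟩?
0.2758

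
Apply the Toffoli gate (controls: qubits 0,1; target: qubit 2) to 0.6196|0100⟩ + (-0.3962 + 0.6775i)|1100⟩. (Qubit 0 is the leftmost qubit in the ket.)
0.6196|0100⟩ + (-0.3962 + 0.6775i)|1110⟩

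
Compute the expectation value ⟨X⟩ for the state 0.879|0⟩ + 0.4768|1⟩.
0.8382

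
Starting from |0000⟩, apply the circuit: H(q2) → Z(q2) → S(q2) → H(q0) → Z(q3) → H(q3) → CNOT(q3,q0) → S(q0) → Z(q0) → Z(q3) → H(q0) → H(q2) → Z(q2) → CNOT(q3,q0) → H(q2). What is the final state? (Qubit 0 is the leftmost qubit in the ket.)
(-0.25 - 0.25i)|0000⟩ + (-0.25 + 0.25i)|0001⟩ + (0.25 - 0.25i)|0010⟩ + (-0.25 - 0.25i)|0011⟩ + (0.25 - 0.25i)|1000⟩ + (0.25 + 0.25i)|1001⟩ + (0.25 + 0.25i)|1010⟩ + (-0.25 + 0.25i)|1011⟩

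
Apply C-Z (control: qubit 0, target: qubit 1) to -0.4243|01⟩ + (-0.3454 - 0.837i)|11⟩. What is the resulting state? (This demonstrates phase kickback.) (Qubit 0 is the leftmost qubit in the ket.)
-0.4243|01⟩ + (0.3454 + 0.837i)|11⟩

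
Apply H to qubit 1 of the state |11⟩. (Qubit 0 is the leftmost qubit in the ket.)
1/√2|10⟩ - 1/√2|11⟩

H on qubit 1 mixes each pair of kets that differ only in qubit 1: amplitudes (a, b) of (|…0…⟩, |…1…⟩) become ((a + b)/√2, (a − b)/√2). Kets absent from the input have amplitude 0.
(|10⟩, |11⟩): (a, b) = (0, 1) → (1/√2, -1/√2)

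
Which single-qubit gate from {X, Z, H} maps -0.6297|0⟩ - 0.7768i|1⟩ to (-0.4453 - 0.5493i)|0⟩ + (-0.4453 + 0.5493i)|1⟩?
H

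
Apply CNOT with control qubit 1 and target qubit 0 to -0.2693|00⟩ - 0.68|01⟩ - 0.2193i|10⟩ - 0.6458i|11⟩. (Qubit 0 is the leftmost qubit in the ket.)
-0.2693|00⟩ - 0.6458i|01⟩ - 0.2193i|10⟩ - 0.68|11⟩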